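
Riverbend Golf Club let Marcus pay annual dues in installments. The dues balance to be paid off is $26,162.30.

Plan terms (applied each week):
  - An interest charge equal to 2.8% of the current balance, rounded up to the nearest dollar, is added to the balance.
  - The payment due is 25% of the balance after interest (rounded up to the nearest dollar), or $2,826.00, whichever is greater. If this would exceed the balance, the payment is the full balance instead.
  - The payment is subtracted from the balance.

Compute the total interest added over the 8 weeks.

$2,668.00

Week 1: $26,162.30 +$733.00 interest = $26,895.30; pay $6,724.00 → $20,171.30
Week 2: $20,171.30 +$565.00 interest = $20,736.30; pay $5,185.00 → $15,551.30
Week 3: $15,551.30 +$436.00 interest = $15,987.30; pay $3,997.00 → $11,990.30
Week 4: $11,990.30 +$336.00 interest = $12,326.30; pay $3,082.00 → $9,244.30
Week 5: $9,244.30 +$259.00 interest = $9,503.30; pay $2,826.00 → $6,677.30
Week 6: $6,677.30 +$187.00 interest = $6,864.30; pay $2,826.00 → $4,038.30
Week 7: $4,038.30 +$114.00 interest = $4,152.30; pay $2,826.00 → $1,326.30
Week 8: $1,326.30 +$38.00 interest = $1,364.30; pay $1,364.30 → $0.00
Total interest: $733.00 + $565.00 + $436.00 + $336.00 + $259.00 + $187.00 + $114.00 + $38.00 = $2,668.00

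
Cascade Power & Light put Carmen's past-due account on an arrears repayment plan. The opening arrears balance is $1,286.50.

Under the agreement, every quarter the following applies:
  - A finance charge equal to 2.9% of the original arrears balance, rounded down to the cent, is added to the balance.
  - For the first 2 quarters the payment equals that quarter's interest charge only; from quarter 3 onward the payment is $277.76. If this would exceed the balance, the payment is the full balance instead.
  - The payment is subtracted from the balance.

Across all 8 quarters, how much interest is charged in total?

$298.40

Quarter 1: $1,286.50 +$37.30 interest = $1,323.80; pay $37.30 → $1,286.50
Quarter 2: $1,286.50 +$37.30 interest = $1,323.80; pay $37.30 → $1,286.50
Quarter 3: $1,286.50 +$37.30 interest = $1,323.80; pay $277.76 → $1,046.04
Quarter 4: $1,046.04 +$37.30 interest = $1,083.34; pay $277.76 → $805.58
Quarter 5: $805.58 +$37.30 interest = $842.88; pay $277.76 → $565.12
Quarter 6: $565.12 +$37.30 interest = $602.42; pay $277.76 → $324.66
Quarter 7: $324.66 +$37.30 interest = $361.96; pay $277.76 → $84.20
Quarter 8: $84.20 +$37.30 interest = $121.50; pay $121.50 → $0.00
Total interest: $37.30 + $37.30 + $37.30 + $37.30 + $37.30 + $37.30 + $37.30 + $37.30 = $298.40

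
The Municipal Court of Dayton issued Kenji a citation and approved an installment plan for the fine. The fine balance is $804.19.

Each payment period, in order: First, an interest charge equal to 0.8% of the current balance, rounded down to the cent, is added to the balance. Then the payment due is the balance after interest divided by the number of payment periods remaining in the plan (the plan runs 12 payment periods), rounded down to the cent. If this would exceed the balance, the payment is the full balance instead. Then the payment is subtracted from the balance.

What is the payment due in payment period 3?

Payment period 1: opening $804.19; interest $6.43 → $810.62; payment $67.55; balance $743.07
Payment period 2: opening $743.07; interest $5.94 → $749.01; payment $68.09; balance $680.92
Payment period 3: opening $680.92; interest $5.44 → $686.36; payment $68.63; balance $617.73

$68.63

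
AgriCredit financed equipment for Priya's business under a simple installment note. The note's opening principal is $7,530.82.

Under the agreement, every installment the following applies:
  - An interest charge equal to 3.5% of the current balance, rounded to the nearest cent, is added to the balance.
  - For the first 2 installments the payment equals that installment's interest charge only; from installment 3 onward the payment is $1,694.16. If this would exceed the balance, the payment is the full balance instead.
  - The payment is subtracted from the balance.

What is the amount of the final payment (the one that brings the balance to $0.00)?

Installment 1: $7,530.82 +$263.58 interest = $7,794.40; pay $263.58 → $7,530.82
Installment 2: $7,530.82 +$263.58 interest = $7,794.40; pay $263.58 → $7,530.82
Installment 3: $7,530.82 +$263.58 interest = $7,794.40; pay $1,694.16 → $6,100.24
Installment 4: $6,100.24 +$213.51 interest = $6,313.75; pay $1,694.16 → $4,619.59
Installment 5: $4,619.59 +$161.69 interest = $4,781.28; pay $1,694.16 → $3,087.12
Installment 6: $3,087.12 +$108.05 interest = $3,195.17; pay $1,694.16 → $1,501.01
Installment 7: $1,501.01 +$52.54 interest = $1,553.55; pay $1,553.55 → $0.00

$1,553.55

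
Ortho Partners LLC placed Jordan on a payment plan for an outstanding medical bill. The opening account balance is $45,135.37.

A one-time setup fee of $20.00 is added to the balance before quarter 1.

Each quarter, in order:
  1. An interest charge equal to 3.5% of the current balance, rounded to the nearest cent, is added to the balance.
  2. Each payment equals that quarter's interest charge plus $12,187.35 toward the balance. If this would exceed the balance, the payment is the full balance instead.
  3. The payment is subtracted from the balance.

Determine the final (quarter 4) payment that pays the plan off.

Quarter 1: opening $45,155.37; interest $1,580.44 → $46,735.81; payment $13,767.79; balance $32,968.02
Quarter 2: opening $32,968.02; interest $1,153.88 → $34,121.90; payment $13,341.23; balance $20,780.67
Quarter 3: opening $20,780.67; interest $727.32 → $21,507.99; payment $12,914.67; balance $8,593.32
Quarter 4: opening $8,593.32; interest $300.77 → $8,894.09; payment $8,894.09; balance $0.00

$8,894.09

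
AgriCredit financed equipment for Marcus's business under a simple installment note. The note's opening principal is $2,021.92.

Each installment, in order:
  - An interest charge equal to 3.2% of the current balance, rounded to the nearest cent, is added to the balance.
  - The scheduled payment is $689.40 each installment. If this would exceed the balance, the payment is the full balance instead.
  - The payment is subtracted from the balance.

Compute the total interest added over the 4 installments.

Installment 1: opening $2,021.92; interest $64.70 → $2,086.62; payment $689.40; balance $1,397.22
Installment 2: opening $1,397.22; interest $44.71 → $1,441.93; payment $689.40; balance $752.53
Installment 3: opening $752.53; interest $24.08 → $776.61; payment $689.40; balance $87.21
Installment 4: opening $87.21; interest $2.79 → $90.00; payment $90.00; balance $0.00
Total interest: $64.70 + $44.71 + $24.08 + $2.79 = $136.28

$136.28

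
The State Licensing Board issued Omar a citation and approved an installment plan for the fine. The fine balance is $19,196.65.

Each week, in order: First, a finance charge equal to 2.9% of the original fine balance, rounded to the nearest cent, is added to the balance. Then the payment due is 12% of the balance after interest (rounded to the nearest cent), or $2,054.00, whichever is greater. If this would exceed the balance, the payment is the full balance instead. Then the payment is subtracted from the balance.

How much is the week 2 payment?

Week 1: $19,196.65 +$556.70 interest = $19,753.35; pay $2,370.40 → $17,382.95
Week 2: $17,382.95 +$556.70 interest = $17,939.65; pay $2,152.76 → $15,786.89

$2,152.76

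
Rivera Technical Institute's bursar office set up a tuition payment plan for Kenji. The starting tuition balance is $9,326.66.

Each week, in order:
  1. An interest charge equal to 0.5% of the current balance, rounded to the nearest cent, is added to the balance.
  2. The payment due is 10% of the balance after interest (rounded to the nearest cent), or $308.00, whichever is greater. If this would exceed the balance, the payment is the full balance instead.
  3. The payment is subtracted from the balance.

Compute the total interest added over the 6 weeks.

$220.91

Week 1: $9,326.66 +$46.63 interest = $9,373.29; pay $937.33 → $8,435.96
Week 2: $8,435.96 +$42.18 interest = $8,478.14; pay $847.81 → $7,630.33
Week 3: $7,630.33 +$38.15 interest = $7,668.48; pay $766.85 → $6,901.63
Week 4: $6,901.63 +$34.51 interest = $6,936.14; pay $693.61 → $6,242.53
Week 5: $6,242.53 +$31.21 interest = $6,273.74; pay $627.37 → $5,646.37
Week 6: $5,646.37 +$28.23 interest = $5,674.60; pay $567.46 → $5,107.14
Total interest: $46.63 + $42.18 + $38.15 + $34.51 + $31.21 + $28.23 = $220.91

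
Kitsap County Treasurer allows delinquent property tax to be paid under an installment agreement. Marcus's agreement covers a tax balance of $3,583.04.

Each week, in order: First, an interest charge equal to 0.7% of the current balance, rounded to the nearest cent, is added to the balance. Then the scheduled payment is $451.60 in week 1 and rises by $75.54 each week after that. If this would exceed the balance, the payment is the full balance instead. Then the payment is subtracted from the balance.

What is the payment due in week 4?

Week 1: $3,583.04 +$25.08 interest = $3,608.12; pay $451.60 → $3,156.52
Week 2: $3,156.52 +$22.10 interest = $3,178.62; pay $527.14 → $2,651.48
Week 3: $2,651.48 +$18.56 interest = $2,670.04; pay $602.68 → $2,067.36
Week 4: $2,067.36 +$14.47 interest = $2,081.83; pay $678.22 → $1,403.61

$678.22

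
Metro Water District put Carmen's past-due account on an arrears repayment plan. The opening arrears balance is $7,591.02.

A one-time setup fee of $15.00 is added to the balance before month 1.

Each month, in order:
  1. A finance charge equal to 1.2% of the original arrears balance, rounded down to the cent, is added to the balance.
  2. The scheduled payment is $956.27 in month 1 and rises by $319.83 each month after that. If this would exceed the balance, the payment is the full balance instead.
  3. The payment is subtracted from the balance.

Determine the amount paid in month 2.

$1,276.10

Month 1: opening $7,606.02; interest $91.09 → $7,697.11; payment $956.27; balance $6,740.84
Month 2: opening $6,740.84; interest $91.09 → $6,831.93; payment $1,276.10; balance $5,555.83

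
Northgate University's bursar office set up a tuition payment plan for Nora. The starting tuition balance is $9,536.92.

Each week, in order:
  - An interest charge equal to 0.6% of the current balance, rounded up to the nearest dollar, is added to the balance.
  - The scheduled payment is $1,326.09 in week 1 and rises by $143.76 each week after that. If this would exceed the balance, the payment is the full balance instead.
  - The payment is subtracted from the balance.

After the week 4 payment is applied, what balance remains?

$3,552.00

Week 1: opening $9,536.92; interest $58.00 → $9,594.92; payment $1,326.09; balance $8,268.83
Week 2: opening $8,268.83; interest $50.00 → $8,318.83; payment $1,469.85; balance $6,848.98
Week 3: opening $6,848.98; interest $42.00 → $6,890.98; payment $1,613.61; balance $5,277.37
Week 4: opening $5,277.37; interest $32.00 → $5,309.37; payment $1,757.37; balance $3,552.00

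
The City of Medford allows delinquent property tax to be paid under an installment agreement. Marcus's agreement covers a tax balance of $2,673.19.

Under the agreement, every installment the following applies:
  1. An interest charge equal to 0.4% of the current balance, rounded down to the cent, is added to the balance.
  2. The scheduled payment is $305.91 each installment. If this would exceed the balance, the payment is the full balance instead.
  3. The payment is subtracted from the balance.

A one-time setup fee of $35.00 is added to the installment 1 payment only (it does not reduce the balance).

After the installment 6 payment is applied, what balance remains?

Installment 1: $2,673.19 +$10.69 interest = $2,683.88; pay $305.91 (+ $35.00 fee) → $2,377.97
Installment 2: $2,377.97 +$9.51 interest = $2,387.48; pay $305.91 → $2,081.57
Installment 3: $2,081.57 +$8.32 interest = $2,089.89; pay $305.91 → $1,783.98
Installment 4: $1,783.98 +$7.13 interest = $1,791.11; pay $305.91 → $1,485.20
Installment 5: $1,485.20 +$5.94 interest = $1,491.14; pay $305.91 → $1,185.23
Installment 6: $1,185.23 +$4.74 interest = $1,189.97; pay $305.91 → $884.06

$884.06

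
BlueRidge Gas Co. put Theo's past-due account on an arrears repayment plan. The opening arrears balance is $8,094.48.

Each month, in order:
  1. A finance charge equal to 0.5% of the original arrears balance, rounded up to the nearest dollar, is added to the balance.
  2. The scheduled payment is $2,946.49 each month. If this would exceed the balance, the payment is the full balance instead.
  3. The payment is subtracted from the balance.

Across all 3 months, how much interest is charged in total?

Month 1: opening $8,094.48; interest $41.00 → $8,135.48; payment $2,946.49; balance $5,188.99
Month 2: opening $5,188.99; interest $41.00 → $5,229.99; payment $2,946.49; balance $2,283.50
Month 3: opening $2,283.50; interest $41.00 → $2,324.50; payment $2,324.50; balance $0.00
Total interest: $41.00 + $41.00 + $41.00 = $123.00

$123.00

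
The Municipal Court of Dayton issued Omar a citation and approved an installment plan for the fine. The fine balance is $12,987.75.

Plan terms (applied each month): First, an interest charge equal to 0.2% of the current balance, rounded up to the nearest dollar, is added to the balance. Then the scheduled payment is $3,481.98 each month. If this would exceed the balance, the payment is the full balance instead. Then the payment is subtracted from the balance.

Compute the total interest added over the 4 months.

# | Opening | Interest | Payment | End bal
1 | $12,987.75 | $26.00 | $3,481.98 | $9,531.77
2 | $9,531.77 | $20.00 | $3,481.98 | $6,069.79
3 | $6,069.79 | $13.00 | $3,481.98 | $2,600.81
4 | $2,600.81 | $6.00 | $2,606.81 | $0.00
Total interest: $26.00 + $20.00 + $13.00 + $6.00 = $65.00

$65.00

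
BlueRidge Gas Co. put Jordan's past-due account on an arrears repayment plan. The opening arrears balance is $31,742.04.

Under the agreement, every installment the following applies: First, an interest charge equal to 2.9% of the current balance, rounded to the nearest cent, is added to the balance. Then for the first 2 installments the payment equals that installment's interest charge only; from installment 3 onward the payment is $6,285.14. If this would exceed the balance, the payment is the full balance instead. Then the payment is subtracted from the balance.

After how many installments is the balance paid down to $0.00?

8

Installment 1: opening $31,742.04; interest $920.52 → $32,662.56; payment $920.52; balance $31,742.04
Installment 2: opening $31,742.04; interest $920.52 → $32,662.56; payment $920.52; balance $31,742.04
Installment 3: opening $31,742.04; interest $920.52 → $32,662.56; payment $6,285.14; balance $26,377.42
Installment 4: opening $26,377.42; interest $764.95 → $27,142.37; payment $6,285.14; balance $20,857.23
Installment 5: opening $20,857.23; interest $604.86 → $21,462.09; payment $6,285.14; balance $15,176.95
Installment 6: opening $15,176.95; interest $440.13 → $15,617.08; payment $6,285.14; balance $9,331.94
Installment 7: opening $9,331.94; interest $270.63 → $9,602.57; payment $6,285.14; balance $3,317.43
Installment 8: opening $3,317.43; interest $96.21 → $3,413.64; payment $3,413.64; balance $0.00
Balance reaches $0.00 in installment 8.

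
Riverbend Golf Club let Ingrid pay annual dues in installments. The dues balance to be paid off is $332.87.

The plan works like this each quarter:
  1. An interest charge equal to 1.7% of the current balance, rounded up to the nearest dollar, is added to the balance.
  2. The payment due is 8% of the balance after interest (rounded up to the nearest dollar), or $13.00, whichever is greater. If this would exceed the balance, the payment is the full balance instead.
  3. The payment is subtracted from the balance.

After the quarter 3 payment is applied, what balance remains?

Quarter 1: opening $332.87; interest $6.00 → $338.87; payment $28.00; balance $310.87
Quarter 2: opening $310.87; interest $6.00 → $316.87; payment $26.00; balance $290.87
Quarter 3: opening $290.87; interest $5.00 → $295.87; payment $24.00; balance $271.87

$271.87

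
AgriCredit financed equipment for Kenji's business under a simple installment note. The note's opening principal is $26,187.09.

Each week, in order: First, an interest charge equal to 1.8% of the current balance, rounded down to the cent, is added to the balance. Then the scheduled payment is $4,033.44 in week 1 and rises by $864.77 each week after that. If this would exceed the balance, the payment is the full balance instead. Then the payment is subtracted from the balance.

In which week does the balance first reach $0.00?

# | Opening | Interest | Payment | End bal
1 | $26,187.09 | $471.36 | $4,033.44 | $22,625.01
2 | $22,625.01 | $407.25 | $4,898.21 | $18,134.05
3 | $18,134.05 | $326.41 | $5,762.98 | $12,697.48
4 | $12,697.48 | $228.55 | $6,627.75 | $6,298.28
5 | $6,298.28 | $113.36 | $6,411.64 | $0.00
Balance reaches $0.00 in week 5.

5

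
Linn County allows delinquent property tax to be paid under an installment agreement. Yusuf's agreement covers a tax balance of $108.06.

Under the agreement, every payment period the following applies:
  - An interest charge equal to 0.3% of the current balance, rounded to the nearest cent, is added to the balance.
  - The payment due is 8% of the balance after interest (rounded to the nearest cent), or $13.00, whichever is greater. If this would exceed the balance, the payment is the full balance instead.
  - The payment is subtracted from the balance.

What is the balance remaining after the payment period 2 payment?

$82.67

Payment period 1: opening $108.06; interest $0.32 → $108.38; payment $13.00; balance $95.38
Payment period 2: opening $95.38; interest $0.29 → $95.67; payment $13.00; balance $82.67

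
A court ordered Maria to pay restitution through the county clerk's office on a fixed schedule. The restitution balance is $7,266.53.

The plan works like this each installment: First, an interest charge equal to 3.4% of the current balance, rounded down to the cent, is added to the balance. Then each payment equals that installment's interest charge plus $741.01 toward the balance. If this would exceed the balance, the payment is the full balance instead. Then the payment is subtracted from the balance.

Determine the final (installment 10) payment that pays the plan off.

$617.75

Installment 1: opening $7,266.53; interest $247.06 → $7,513.59; payment $988.07; balance $6,525.52
Installment 2: opening $6,525.52; interest $221.86 → $6,747.38; payment $962.87; balance $5,784.51
Installment 3: opening $5,784.51; interest $196.67 → $5,981.18; payment $937.68; balance $5,043.50
Installment 4: opening $5,043.50; interest $171.47 → $5,214.97; payment $912.48; balance $4,302.49
Installment 5: opening $4,302.49; interest $146.28 → $4,448.77; payment $887.29; balance $3,561.48
Installment 6: opening $3,561.48; interest $121.09 → $3,682.57; payment $862.10; balance $2,820.47
Installment 7: opening $2,820.47; interest $95.89 → $2,916.36; payment $836.90; balance $2,079.46
Installment 8: opening $2,079.46; interest $70.70 → $2,150.16; payment $811.71; balance $1,338.45
Installment 9: opening $1,338.45; interest $45.50 → $1,383.95; payment $786.51; balance $597.44
Installment 10: opening $597.44; interest $20.31 → $617.75; payment $617.75; balance $0.00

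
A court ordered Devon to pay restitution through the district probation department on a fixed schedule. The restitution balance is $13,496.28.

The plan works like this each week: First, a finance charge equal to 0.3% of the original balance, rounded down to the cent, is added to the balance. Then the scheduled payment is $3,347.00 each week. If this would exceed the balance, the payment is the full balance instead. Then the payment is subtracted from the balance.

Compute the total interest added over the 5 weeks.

$202.40

Week 1: $13,496.28 +$40.48 interest = $13,536.76; pay $3,347.00 → $10,189.76
Week 2: $10,189.76 +$40.48 interest = $10,230.24; pay $3,347.00 → $6,883.24
Week 3: $6,883.24 +$40.48 interest = $6,923.72; pay $3,347.00 → $3,576.72
Week 4: $3,576.72 +$40.48 interest = $3,617.20; pay $3,347.00 → $270.20
Week 5: $270.20 +$40.48 interest = $310.68; pay $310.68 → $0.00
Total interest: $40.48 + $40.48 + $40.48 + $40.48 + $40.48 = $202.40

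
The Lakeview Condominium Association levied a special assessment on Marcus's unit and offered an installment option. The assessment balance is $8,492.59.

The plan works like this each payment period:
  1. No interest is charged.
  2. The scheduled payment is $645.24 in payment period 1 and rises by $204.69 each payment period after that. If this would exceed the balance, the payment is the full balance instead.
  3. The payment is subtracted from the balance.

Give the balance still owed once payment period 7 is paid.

Payment period 1: $8,492.59 − $645.24 → $7,847.35
Payment period 2: $7,847.35 − $849.93 → $6,997.42
Payment period 3: $6,997.42 − $1,054.62 → $5,942.80
Payment period 4: $5,942.80 − $1,259.31 → $4,683.49
Payment period 5: $4,683.49 − $1,464.00 → $3,219.49
Payment period 6: $3,219.49 − $1,668.69 → $1,550.80
Payment period 7: $1,550.80 − $1,550.80 → $0.00

$0.00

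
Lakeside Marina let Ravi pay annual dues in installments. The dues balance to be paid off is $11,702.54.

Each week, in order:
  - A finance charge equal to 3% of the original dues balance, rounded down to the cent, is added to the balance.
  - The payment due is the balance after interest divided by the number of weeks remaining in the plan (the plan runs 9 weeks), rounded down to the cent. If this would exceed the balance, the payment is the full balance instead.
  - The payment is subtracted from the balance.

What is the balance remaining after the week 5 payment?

# | Opening | Interest | Payment | End bal
1 | $11,702.54 | $351.07 | $1,339.29 | $10,714.32
2 | $10,714.32 | $351.07 | $1,383.17 | $9,682.22
3 | $9,682.22 | $351.07 | $1,433.32 | $8,599.97
4 | $8,599.97 | $351.07 | $1,491.84 | $7,459.20
5 | $7,459.20 | $351.07 | $1,562.05 | $6,248.22

$6,248.22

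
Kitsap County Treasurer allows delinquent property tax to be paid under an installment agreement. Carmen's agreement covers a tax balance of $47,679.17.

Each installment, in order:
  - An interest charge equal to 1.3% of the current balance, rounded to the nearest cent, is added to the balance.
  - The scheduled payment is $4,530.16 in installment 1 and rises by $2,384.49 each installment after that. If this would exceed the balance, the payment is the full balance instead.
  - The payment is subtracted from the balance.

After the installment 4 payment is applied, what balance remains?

Installment 1: opening $47,679.17; interest $619.83 → $48,299.00; payment $4,530.16; balance $43,768.84
Installment 2: opening $43,768.84; interest $568.99 → $44,337.83; payment $6,914.65; balance $37,423.18
Installment 3: opening $37,423.18; interest $486.50 → $37,909.68; payment $9,299.14; balance $28,610.54
Installment 4: opening $28,610.54; interest $371.94 → $28,982.48; payment $11,683.63; balance $17,298.85

$17,298.85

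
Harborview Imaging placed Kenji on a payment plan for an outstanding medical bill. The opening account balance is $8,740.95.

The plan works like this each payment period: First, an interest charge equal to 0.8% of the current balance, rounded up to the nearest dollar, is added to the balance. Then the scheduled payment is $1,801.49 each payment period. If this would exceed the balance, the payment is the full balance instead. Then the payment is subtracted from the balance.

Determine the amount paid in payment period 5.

$1,747.99

Payment period 1: $8,740.95 +$70.00 interest = $8,810.95; pay $1,801.49 → $7,009.46
Payment period 2: $7,009.46 +$57.00 interest = $7,066.46; pay $1,801.49 → $5,264.97
Payment period 3: $5,264.97 +$43.00 interest = $5,307.97; pay $1,801.49 → $3,506.48
Payment period 4: $3,506.48 +$29.00 interest = $3,535.48; pay $1,801.49 → $1,733.99
Payment period 5: $1,733.99 +$14.00 interest = $1,747.99; pay $1,747.99 → $0.00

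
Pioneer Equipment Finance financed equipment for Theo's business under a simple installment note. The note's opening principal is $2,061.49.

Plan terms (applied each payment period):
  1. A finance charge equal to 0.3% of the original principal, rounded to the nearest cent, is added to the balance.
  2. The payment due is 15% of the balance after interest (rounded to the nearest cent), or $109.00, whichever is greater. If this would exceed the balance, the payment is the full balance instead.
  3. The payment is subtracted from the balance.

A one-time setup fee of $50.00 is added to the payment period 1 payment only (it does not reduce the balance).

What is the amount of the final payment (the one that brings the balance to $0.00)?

$73.92

# | Opening | Interest | Payment | Fee | End bal
1 | $2,061.49 | $6.18 | $310.15 | $50.00 | $1,757.52
2 | $1,757.52 | $6.18 | $264.56 | — | $1,499.14
3 | $1,499.14 | $6.18 | $225.80 | — | $1,279.52
4 | $1,279.52 | $6.18 | $192.86 | — | $1,092.84
5 | $1,092.84 | $6.18 | $164.85 | — | $934.17
6 | $934.17 | $6.18 | $141.05 | — | $799.30
7 | $799.30 | $6.18 | $120.82 | — | $684.66
8 | $684.66 | $6.18 | $109.00 | — | $581.84
9 | $581.84 | $6.18 | $109.00 | — | $479.02
10 | $479.02 | $6.18 | $109.00 | — | $376.20
11 | $376.20 | $6.18 | $109.00 | — | $273.38
12 | $273.38 | $6.18 | $109.00 | — | $170.56
13 | $170.56 | $6.18 | $109.00 | — | $67.74
14 | $67.74 | $6.18 | $73.92 | — | $0.00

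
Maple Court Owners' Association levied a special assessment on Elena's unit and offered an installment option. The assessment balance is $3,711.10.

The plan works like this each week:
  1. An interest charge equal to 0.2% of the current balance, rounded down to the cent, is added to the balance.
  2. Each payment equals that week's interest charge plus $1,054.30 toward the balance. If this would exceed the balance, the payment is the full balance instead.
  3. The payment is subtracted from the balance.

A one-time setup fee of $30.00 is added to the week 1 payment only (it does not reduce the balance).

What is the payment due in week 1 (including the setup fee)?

Week 1: opening $3,711.10; interest $7.42 → $3,718.52; payment $1,061.72 (+ $30.00 fee); balance $2,656.80

$1,091.72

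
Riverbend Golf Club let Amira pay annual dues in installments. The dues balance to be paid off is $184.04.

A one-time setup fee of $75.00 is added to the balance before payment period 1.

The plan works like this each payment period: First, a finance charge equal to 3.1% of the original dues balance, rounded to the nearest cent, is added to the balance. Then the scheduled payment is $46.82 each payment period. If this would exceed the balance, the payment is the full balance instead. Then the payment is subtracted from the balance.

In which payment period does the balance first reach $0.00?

# | Opening | Interest | Payment | End bal
1 | $259.04 | $5.71 | $46.82 | $217.93
2 | $217.93 | $5.71 | $46.82 | $176.82
3 | $176.82 | $5.71 | $46.82 | $135.71
4 | $135.71 | $5.71 | $46.82 | $94.60
5 | $94.60 | $5.71 | $46.82 | $53.49
6 | $53.49 | $5.71 | $46.82 | $12.38
7 | $12.38 | $5.71 | $18.09 | $0.00
Balance reaches $0.00 in payment period 7.

7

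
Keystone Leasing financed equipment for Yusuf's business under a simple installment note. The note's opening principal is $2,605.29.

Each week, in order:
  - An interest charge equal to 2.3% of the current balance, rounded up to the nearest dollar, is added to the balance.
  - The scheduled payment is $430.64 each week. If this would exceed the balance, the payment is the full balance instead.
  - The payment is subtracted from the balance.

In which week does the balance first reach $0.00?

# | Opening | Interest | Payment | End bal
1 | $2,605.29 | $60.00 | $430.64 | $2,234.65
2 | $2,234.65 | $52.00 | $430.64 | $1,856.01
3 | $1,856.01 | $43.00 | $430.64 | $1,468.37
4 | $1,468.37 | $34.00 | $430.64 | $1,071.73
5 | $1,071.73 | $25.00 | $430.64 | $666.09
6 | $666.09 | $16.00 | $430.64 | $251.45
7 | $251.45 | $6.00 | $257.45 | $0.00
Balance reaches $0.00 in week 7.

7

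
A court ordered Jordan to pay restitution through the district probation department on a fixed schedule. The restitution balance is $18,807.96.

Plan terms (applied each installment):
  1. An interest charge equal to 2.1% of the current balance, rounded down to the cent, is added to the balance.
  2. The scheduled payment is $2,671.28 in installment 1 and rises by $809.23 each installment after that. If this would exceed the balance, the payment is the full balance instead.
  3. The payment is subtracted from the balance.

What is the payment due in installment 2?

Installment 1: opening $18,807.96; interest $394.96 → $19,202.92; payment $2,671.28; balance $16,531.64
Installment 2: opening $16,531.64; interest $347.16 → $16,878.80; payment $3,480.51; balance $13,398.29

$3,480.51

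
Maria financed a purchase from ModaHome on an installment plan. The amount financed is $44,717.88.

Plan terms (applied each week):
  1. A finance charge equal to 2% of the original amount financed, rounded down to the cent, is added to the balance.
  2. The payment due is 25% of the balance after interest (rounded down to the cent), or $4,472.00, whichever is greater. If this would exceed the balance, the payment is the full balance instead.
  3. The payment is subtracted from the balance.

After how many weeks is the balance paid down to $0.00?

9

# | Opening | Interest | Payment | End bal
1 | $44,717.88 | $894.35 | $11,403.05 | $34,209.18
2 | $34,209.18 | $894.35 | $8,775.88 | $26,327.65
3 | $26,327.65 | $894.35 | $6,805.50 | $20,416.50
4 | $20,416.50 | $894.35 | $5,327.71 | $15,983.14
5 | $15,983.14 | $894.35 | $4,472.00 | $12,405.49
6 | $12,405.49 | $894.35 | $4,472.00 | $8,827.84
7 | $8,827.84 | $894.35 | $4,472.00 | $5,250.19
8 | $5,250.19 | $894.35 | $4,472.00 | $1,672.54
9 | $1,672.54 | $894.35 | $2,566.89 | $0.00
Balance reaches $0.00 in week 9.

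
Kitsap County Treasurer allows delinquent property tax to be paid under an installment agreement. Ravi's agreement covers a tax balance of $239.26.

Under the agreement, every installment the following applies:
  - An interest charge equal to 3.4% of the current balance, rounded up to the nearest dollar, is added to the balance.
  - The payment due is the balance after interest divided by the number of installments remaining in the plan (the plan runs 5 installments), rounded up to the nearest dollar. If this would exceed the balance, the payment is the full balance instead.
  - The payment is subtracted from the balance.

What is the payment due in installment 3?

Installment 1: opening $239.26; interest $9.00 → $248.26; payment $50.00; balance $198.26
Installment 2: opening $198.26; interest $7.00 → $205.26; payment $52.00; balance $153.26
Installment 3: opening $153.26; interest $6.00 → $159.26; payment $54.00; balance $105.26

$54.00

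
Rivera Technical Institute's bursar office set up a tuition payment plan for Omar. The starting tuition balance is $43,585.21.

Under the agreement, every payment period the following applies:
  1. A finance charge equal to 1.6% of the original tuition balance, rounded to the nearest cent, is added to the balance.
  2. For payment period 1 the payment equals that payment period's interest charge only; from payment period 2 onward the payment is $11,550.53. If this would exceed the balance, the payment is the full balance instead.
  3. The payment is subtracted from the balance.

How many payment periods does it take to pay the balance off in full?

# | Opening | Interest | Payment | End bal
1 | $43,585.21 | $697.36 | $697.36 | $43,585.21
2 | $43,585.21 | $697.36 | $11,550.53 | $32,732.04
3 | $32,732.04 | $697.36 | $11,550.53 | $21,878.87
4 | $21,878.87 | $697.36 | $11,550.53 | $11,025.70
5 | $11,025.70 | $697.36 | $11,550.53 | $172.53
6 | $172.53 | $697.36 | $869.89 | $0.00
Balance reaches $0.00 in payment period 6.

6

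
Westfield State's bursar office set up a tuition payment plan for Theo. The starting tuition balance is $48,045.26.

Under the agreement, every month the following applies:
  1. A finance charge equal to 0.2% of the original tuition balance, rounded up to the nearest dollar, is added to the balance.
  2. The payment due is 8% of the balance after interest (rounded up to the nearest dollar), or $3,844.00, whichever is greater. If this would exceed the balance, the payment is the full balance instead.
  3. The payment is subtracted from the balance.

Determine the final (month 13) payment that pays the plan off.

$3,170.26

Month 1: opening $48,045.26; interest $97.00 → $48,142.26; payment $3,852.00; balance $44,290.26
Month 2: opening $44,290.26; interest $97.00 → $44,387.26; payment $3,844.00; balance $40,543.26
Month 3: opening $40,543.26; interest $97.00 → $40,640.26; payment $3,844.00; balance $36,796.26
Month 4: opening $36,796.26; interest $97.00 → $36,893.26; payment $3,844.00; balance $33,049.26
Month 5: opening $33,049.26; interest $97.00 → $33,146.26; payment $3,844.00; balance $29,302.26
Month 6: opening $29,302.26; interest $97.00 → $29,399.26; payment $3,844.00; balance $25,555.26
Month 7: opening $25,555.26; interest $97.00 → $25,652.26; payment $3,844.00; balance $21,808.26
Month 8: opening $21,808.26; interest $97.00 → $21,905.26; payment $3,844.00; balance $18,061.26
Month 9: opening $18,061.26; interest $97.00 → $18,158.26; payment $3,844.00; balance $14,314.26
Month 10: opening $14,314.26; interest $97.00 → $14,411.26; payment $3,844.00; balance $10,567.26
Month 11: opening $10,567.26; interest $97.00 → $10,664.26; payment $3,844.00; balance $6,820.26
Month 12: opening $6,820.26; interest $97.00 → $6,917.26; payment $3,844.00; balance $3,073.26
Month 13: opening $3,073.26; interest $97.00 → $3,170.26; payment $3,170.26; balance $0.00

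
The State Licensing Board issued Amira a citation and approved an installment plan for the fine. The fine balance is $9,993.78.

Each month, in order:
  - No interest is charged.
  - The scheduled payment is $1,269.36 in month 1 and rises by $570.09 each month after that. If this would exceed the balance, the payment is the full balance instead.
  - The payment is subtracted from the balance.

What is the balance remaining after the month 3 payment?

$4,475.43

Month 1: opening $9,993.78; payment $1,269.36; balance $8,724.42
Month 2: opening $8,724.42; payment $1,839.45; balance $6,884.97
Month 3: opening $6,884.97; payment $2,409.54; balance $4,475.43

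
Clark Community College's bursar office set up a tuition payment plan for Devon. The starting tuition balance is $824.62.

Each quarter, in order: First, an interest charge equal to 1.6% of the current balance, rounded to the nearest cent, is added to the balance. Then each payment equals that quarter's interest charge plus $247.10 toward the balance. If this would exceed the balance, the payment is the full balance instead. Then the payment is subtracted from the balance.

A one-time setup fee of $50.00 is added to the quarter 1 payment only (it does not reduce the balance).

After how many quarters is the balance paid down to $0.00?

4

# | Opening | Interest | Payment | Fee | End bal
1 | $824.62 | $13.19 | $260.29 | $50.00 | $577.52
2 | $577.52 | $9.24 | $256.34 | — | $330.42
3 | $330.42 | $5.29 | $252.39 | — | $83.32
4 | $83.32 | $1.33 | $84.65 | — | $0.00
Balance reaches $0.00 in quarter 4.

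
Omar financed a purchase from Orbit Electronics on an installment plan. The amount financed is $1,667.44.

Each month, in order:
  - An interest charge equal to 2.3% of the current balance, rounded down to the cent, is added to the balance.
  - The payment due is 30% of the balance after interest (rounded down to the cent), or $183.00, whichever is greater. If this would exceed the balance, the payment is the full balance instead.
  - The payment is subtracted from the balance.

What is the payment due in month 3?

$262.41

Month 1: opening $1,667.44; interest $38.35 → $1,705.79; payment $511.73; balance $1,194.06
Month 2: opening $1,194.06; interest $27.46 → $1,221.52; payment $366.45; balance $855.07
Month 3: opening $855.07; interest $19.66 → $874.73; payment $262.41; balance $612.32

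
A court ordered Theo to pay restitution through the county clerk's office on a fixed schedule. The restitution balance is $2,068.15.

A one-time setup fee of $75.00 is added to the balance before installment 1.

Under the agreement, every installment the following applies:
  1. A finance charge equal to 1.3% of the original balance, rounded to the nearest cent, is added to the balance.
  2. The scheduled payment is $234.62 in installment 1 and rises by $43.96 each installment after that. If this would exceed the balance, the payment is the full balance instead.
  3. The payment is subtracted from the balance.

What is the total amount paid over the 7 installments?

Installment 1: $2,143.15 +$26.89 interest = $2,170.04; pay $234.62 → $1,935.42
Installment 2: $1,935.42 +$26.89 interest = $1,962.31; pay $278.58 → $1,683.73
Installment 3: $1,683.73 +$26.89 interest = $1,710.62; pay $322.54 → $1,388.08
Installment 4: $1,388.08 +$26.89 interest = $1,414.97; pay $366.50 → $1,048.47
Installment 5: $1,048.47 +$26.89 interest = $1,075.36; pay $410.46 → $664.90
Installment 6: $664.90 +$26.89 interest = $691.79; pay $454.42 → $237.37
Installment 7: $237.37 +$26.89 interest = $264.26; pay $264.26 → $0.00
Total paid: $2,331.38

$2,331.38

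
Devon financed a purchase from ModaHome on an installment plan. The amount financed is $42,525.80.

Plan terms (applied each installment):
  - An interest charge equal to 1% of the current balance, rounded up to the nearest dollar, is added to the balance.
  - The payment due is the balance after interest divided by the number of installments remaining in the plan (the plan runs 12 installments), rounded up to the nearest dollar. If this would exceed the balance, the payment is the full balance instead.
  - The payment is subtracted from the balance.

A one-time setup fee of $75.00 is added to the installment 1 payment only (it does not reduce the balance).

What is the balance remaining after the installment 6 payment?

$22,570.80

Installment 1: $42,525.80 +$426.00 interest = $42,951.80; pay $3,580.00 (+ $75.00 fee) → $39,371.80
Installment 2: $39,371.80 +$394.00 interest = $39,765.80; pay $3,616.00 → $36,149.80
Installment 3: $36,149.80 +$362.00 interest = $36,511.80; pay $3,652.00 → $32,859.80
Installment 4: $32,859.80 +$329.00 interest = $33,188.80; pay $3,688.00 → $29,500.80
Installment 5: $29,500.80 +$296.00 interest = $29,796.80; pay $3,725.00 → $26,071.80
Installment 6: $26,071.80 +$261.00 interest = $26,332.80; pay $3,762.00 → $22,570.80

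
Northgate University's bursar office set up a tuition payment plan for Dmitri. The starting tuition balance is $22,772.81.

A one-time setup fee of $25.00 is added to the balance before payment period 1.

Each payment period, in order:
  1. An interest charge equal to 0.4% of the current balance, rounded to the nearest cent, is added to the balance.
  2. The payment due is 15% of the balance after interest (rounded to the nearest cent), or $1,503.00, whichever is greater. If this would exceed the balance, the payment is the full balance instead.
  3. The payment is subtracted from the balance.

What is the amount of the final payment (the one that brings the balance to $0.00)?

$1,414.44

Payment period 1: $22,797.81 +$91.19 interest = $22,889.00; pay $3,433.35 → $19,455.65
Payment period 2: $19,455.65 +$77.82 interest = $19,533.47; pay $2,930.02 → $16,603.45
Payment period 3: $16,603.45 +$66.41 interest = $16,669.86; pay $2,500.48 → $14,169.38
Payment period 4: $14,169.38 +$56.68 interest = $14,226.06; pay $2,133.91 → $12,092.15
Payment period 5: $12,092.15 +$48.37 interest = $12,140.52; pay $1,821.08 → $10,319.44
Payment period 6: $10,319.44 +$41.28 interest = $10,360.72; pay $1,554.11 → $8,806.61
Payment period 7: $8,806.61 +$35.23 interest = $8,841.84; pay $1,503.00 → $7,338.84
Payment period 8: $7,338.84 +$29.36 interest = $7,368.20; pay $1,503.00 → $5,865.20
Payment period 9: $5,865.20 +$23.46 interest = $5,888.66; pay $1,503.00 → $4,385.66
Payment period 10: $4,385.66 +$17.54 interest = $4,403.20; pay $1,503.00 → $2,900.20
Payment period 11: $2,900.20 +$11.60 interest = $2,911.80; pay $1,503.00 → $1,408.80
Payment period 12: $1,408.80 +$5.64 interest = $1,414.44; pay $1,414.44 → $0.00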